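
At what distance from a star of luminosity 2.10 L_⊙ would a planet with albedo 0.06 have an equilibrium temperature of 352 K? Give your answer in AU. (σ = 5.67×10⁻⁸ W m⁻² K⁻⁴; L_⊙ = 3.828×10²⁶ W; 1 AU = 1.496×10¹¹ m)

L = 2.10 × 3.828×10²⁶ = 8.04×10²⁶ W.
From T_eq⁴ = L(1−A)/(16πσd²): d = √[L(1−A)/(16πσT_eq⁴)].
d = √[8.04×10²⁶ × 0.94 / (16π × 5.67×10⁻⁸ × (352)⁴)] = 1.31×10¹¹ m = 0.878 AU.

d ≈ 0.878 AU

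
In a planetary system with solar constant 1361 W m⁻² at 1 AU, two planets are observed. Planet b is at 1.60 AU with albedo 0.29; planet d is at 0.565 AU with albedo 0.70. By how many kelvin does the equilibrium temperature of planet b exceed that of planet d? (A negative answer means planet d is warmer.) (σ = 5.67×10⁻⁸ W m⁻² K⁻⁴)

ΔT ≈ -72.1 K

T_eq = [S₀(1−A)/(4σd²)]^(1/4), so T ∝ (1−A)^(1/4) / √d.
T₁ = [1361×0.71/(4×5.67×10⁻⁸×1.60²)]^(1/4) = 201.98 K.
T₂ = [1361×0.30/(4×5.67×10⁻⁸×0.565²)]^(1/4) = 274.04 K.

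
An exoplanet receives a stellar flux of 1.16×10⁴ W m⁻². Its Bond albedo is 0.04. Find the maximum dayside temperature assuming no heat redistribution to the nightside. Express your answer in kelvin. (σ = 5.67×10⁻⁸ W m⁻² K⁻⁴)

With no redistribution each surface element balances locally: S(1−A) = σT⁴.
T = [1.16×10⁴ × 0.96 / 5.67×10⁻⁸]^(1/4) = (1.96×10¹¹)^(1/4) = 666 K.

T_ss ≈ 666 K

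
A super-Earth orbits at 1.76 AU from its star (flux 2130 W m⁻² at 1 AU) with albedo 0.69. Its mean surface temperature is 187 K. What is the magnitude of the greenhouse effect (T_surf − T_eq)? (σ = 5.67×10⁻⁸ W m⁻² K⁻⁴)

ΔT ≈ 11.9 K

S = 2130/1.76² = 687.6 W m⁻².
T_eq = [S(1−A)/(4σ)]^(1/4) = [687.6×0.31/(4×5.67×10⁻⁸)]^(1/4) = 175.1 K.
ΔT = T_surf − T_eq = 187 − 175.1.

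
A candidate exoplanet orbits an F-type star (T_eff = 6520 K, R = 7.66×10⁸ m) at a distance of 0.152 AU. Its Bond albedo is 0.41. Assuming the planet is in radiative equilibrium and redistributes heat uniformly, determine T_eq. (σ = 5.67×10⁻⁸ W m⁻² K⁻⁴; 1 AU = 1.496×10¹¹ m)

d = 0.152 AU = 2.27×10¹⁰ m.
L = 4πR_⋆²σT_⋆⁴ = 4π(7.66×10⁸)² × 5.67×10⁻⁸ × (6520)⁴ = 7.56×10²⁶ W.
S = L/(4πd²) = 1.16×10⁵ W m⁻².
Energy balance: absorbed = emitted ⇒ πR²·S(1−A) = 4πR²·σT_eq⁴, so T_eq⁴ = S(1−A)/(4σ).
T_eq = [1.16×10⁵ × 0.59 / (4 × 5.67×10⁻⁸)]^(1/4) = (3.02×10¹¹)^(1/4) = 742 K.

T_eq ≈ 742 K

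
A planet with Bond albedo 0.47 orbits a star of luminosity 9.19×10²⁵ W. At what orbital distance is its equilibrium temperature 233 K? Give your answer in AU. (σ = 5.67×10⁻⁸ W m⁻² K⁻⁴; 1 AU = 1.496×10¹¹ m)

From T_eq⁴ = L(1−A)/(16πσd²): d = √[L(1−A)/(16πσT_eq⁴)].
d = √[9.19×10²⁵ × 0.53 / (16π × 5.67×10⁻⁸ × (233)⁴)] = 7.61×10¹⁰ m = 0.509 AU.

d ≈ 0.509 AU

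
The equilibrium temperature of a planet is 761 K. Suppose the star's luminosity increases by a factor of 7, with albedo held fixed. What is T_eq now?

T_eq ∝ L^(1/4) · d^(−1/2).
T′ = 761 × 7^(1/4) = 1240 K.

T_eq ≈ 1240 K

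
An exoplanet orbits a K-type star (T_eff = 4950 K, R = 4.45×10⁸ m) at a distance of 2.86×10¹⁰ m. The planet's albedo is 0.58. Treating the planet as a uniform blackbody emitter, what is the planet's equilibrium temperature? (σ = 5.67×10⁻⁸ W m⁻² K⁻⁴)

L = 4πR_⋆²σT_⋆⁴ = 4π(4.45×10⁸)² × 5.67×10⁻⁸ × (4950)⁴ = 8.47×10²⁵ W.
S = L/(4πd²) = 8240 W m⁻².
Energy balance: absorbed = emitted ⇒ πR²·S(1−A) = 4πR²·σT_eq⁴, so T_eq⁴ = S(1−A)/(4σ).
T_eq = [8240 × 0.42 / (4 × 5.67×10⁻⁸)]^(1/4) = (1.53×10¹⁰)^(1/4) = 351 K.

T_eq ≈ 351 K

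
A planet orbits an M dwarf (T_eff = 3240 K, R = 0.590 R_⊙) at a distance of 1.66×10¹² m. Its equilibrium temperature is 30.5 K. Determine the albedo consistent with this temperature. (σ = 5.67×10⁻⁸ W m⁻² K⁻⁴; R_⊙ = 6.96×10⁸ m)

R_⋆ = 0.590 × 6.96×10⁸ = 4.11×10⁸ m.
L = 4πR_⋆²σT_⋆⁴ = 4π(4.11×10⁸)² × 5.67×10⁻⁸ × (3240)⁴ = 1.32×10²⁵ W.
S = L/(4πd²) = 0.382 W m⁻².
From T_eq⁴ = S(1−A)/(4σ): 1−A = 4σT_eq⁴/S.
1−A = 4 × 5.67×10⁻⁸ × (30.5)⁴ / 0.382 = 0.513.

A ≈ 0.49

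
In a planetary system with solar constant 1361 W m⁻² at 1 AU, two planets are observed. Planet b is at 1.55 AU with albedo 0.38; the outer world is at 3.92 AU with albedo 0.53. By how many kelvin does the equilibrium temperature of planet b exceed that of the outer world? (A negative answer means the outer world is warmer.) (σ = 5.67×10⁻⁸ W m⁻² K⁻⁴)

T_eq = [S₀(1−A)/(4σd²)]^(1/4), so T ∝ (1−A)^(1/4) / √d.
T₁ = [1361×0.62/(4×5.67×10⁻⁸×1.55²)]^(1/4) = 198.37 K.
T₂ = [1361×0.47/(4×5.67×10⁻⁸×3.92²)]^(1/4) = 116.40 K.

ΔT ≈ 82.0 K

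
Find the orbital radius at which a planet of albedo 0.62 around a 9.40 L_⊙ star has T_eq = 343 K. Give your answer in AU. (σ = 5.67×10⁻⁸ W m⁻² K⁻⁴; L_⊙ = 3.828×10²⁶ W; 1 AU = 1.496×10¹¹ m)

L = 9.40 × 3.828×10²⁶ = 3.60×10²⁷ W.
From T_eq⁴ = L(1−A)/(16πσd²): d = √[L(1−A)/(16πσT_eq⁴)].
d = √[3.60×10²⁷ × 0.38 / (16π × 5.67×10⁻⁸ × (343)⁴)] = 1.86×10¹¹ m = 1.24 AU.

d ≈ 1.24 AU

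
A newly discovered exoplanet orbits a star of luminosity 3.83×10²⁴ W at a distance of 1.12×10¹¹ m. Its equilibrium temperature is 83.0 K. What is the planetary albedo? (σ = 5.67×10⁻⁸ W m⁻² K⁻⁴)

A ≈ 0.56

Flux: S = L/(4πd²) = 3.83×10²⁴/(4π×(1.12×10¹¹)²) = 24.3 W m⁻².
From T_eq⁴ = S(1−A)/(4σ): 1−A = 4σT_eq⁴/S.
1−A = 4 × 5.67×10⁻⁸ × (83.0)⁴ / 24.3 = 0.443.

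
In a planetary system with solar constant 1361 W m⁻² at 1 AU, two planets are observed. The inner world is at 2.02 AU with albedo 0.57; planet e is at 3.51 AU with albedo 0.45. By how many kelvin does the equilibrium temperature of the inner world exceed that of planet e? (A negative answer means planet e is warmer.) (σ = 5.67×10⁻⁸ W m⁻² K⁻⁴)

ΔT ≈ 30.6 K

T_eq = [S₀(1−A)/(4σd²)]^(1/4), so T ∝ (1−A)^(1/4) / √d.
T₁ = [1361×0.43/(4×5.67×10⁻⁸×2.02²)]^(1/4) = 158.58 K.
T₂ = [1361×0.55/(4×5.67×10⁻⁸×3.51²)]^(1/4) = 127.94 K.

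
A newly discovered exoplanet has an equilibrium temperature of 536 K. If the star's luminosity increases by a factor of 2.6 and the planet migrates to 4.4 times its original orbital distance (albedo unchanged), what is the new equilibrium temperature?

T_eq ≈ 324 K

T_eq ∝ L^(1/4) · d^(−1/2).
T′ = 536 × 2.6^(1/4) / 4.4^(1/2) = 324 K.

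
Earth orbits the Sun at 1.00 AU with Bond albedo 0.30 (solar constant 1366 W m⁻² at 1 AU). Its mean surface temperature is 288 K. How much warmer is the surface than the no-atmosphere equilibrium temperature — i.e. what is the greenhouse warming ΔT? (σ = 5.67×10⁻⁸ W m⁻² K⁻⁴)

S = 1366/1.00² = 1366 W m⁻².
T_eq = [S(1−A)/(4σ)]^(1/4) = [1366×0.70/(4×5.67×10⁻⁸)]^(1/4) = 254.8 K.
ΔT = T_surf − T_eq = 288 − 254.8.

ΔT ≈ 33.2 K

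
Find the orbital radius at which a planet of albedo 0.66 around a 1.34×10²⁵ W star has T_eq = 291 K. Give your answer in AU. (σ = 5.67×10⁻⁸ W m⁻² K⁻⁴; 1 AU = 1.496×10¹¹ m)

d ≈ 0.0998 AU

From T_eq⁴ = L(1−A)/(16πσd²): d = √[L(1−A)/(16πσT_eq⁴)].
d = √[1.34×10²⁵ × 0.34 / (16π × 5.67×10⁻⁸ × (291)⁴)] = 1.49×10¹⁰ m = 0.0998 AU.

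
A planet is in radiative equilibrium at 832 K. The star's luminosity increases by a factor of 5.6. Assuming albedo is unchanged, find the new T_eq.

T_eq ∝ L^(1/4) · d^(−1/2).
T′ = 832 × 5.6^(1/4) = 1280 K.

T_eq ≈ 1280 K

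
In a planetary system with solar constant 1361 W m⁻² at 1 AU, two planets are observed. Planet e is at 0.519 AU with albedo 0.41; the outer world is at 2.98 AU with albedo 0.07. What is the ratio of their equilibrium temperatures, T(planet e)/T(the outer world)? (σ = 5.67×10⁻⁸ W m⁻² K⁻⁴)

T₁/T₂ ≈ 2.139

T_eq = [S₀(1−A)/(4σd²)]^(1/4), so T ∝ (1−A)^(1/4) / √d.
T₁ = [1361×0.59/(4×5.67×10⁻⁸×0.519²)]^(1/4) = 338.60 K.
T₂ = [1361×0.93/(4×5.67×10⁻⁸×2.98²)]^(1/4) = 158.33 K.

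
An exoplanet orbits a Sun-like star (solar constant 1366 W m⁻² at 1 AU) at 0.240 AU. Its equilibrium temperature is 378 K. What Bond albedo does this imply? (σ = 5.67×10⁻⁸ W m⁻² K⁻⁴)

Flux at 0.240 AU: S = 1366/0.240² = 2.37×10⁴ W m⁻².
From T_eq⁴ = S(1−A)/(4σ): 1−A = 4σT_eq⁴/S.
1−A = 4 × 5.67×10⁻⁸ × (378)⁴ / 2.37×10⁴ = 0.195.

A ≈ 0.80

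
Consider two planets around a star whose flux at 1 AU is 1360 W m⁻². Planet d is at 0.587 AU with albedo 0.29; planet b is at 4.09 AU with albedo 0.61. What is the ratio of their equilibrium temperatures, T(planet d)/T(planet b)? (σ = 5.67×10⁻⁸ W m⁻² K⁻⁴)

T_eq = [S₀(1−A)/(4σd²)]^(1/4), so T ∝ (1−A)^(1/4) / √d.
T₁ = [1360×0.71/(4×5.67×10⁻⁸×0.587²)]^(1/4) = 333.40 K.
T₂ = [1360×0.39/(4×5.67×10⁻⁸×4.09²)]^(1/4) = 108.74 K.

T₁/T₂ ≈ 3.066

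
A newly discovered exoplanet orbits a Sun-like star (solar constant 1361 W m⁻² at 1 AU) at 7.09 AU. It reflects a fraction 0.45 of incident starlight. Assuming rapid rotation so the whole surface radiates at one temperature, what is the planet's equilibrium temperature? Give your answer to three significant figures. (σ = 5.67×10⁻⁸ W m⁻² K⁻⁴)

T_eq ≈ 90.0 K

Flux at 7.09 AU: S = 1361/7.09² = 27.1 W m⁻².
Energy balance: absorbed = emitted ⇒ πR²·S(1−A) = 4πR²·σT_eq⁴, so T_eq⁴ = S(1−A)/(4σ).
T_eq = [27.1 × 0.55 / (4 × 5.67×10⁻⁸)]^(1/4) = (6.57×10⁷)^(1/4) = 90.0 K.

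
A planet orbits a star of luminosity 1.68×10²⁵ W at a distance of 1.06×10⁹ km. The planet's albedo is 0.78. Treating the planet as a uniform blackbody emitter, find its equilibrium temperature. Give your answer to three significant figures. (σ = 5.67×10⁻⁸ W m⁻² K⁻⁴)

d = 1.06×10⁹ km = 1.06×10¹² m.
Flux: S = L/(4πd²) = 1.68×10²⁵/(4π×(1.06×10¹²)²) = 1.19 W m⁻².
Energy balance: absorbed = emitted ⇒ πR²·S(1−A) = 4πR²·σT_eq⁴, so T_eq⁴ = S(1−A)/(4σ).
T_eq = [1.19 × 0.22 / (4 × 5.67×10⁻⁸)]^(1/4) = (1.15×10⁶)^(1/4) = 32.8 K.

T_eq ≈ 32.8 K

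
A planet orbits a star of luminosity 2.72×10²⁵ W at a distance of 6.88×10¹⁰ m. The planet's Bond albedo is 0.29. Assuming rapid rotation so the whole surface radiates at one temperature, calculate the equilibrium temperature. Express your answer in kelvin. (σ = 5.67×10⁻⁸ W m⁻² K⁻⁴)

Flux: S = L/(4πd²) = 2.72×10²⁵/(4π×(6.88×10¹⁰)²) = 457 W m⁻².
Energy balance: absorbed = emitted ⇒ πR²·S(1−A) = 4πR²·σT_eq⁴, so T_eq⁴ = S(1−A)/(4σ).
T_eq = [457 × 0.71 / (4 × 5.67×10⁻⁸)]^(1/4) = (1.43×10⁹)^(1/4) = 195 K.

T_eq ≈ 195 K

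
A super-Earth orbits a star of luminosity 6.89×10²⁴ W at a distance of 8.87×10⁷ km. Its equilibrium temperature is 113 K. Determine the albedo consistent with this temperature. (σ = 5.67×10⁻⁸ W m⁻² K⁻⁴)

d = 8.87×10⁷ km = 8.87×10¹⁰ m.
Flux: S = L/(4πd²) = 6.89×10²⁴/(4π×(8.87×10¹⁰)²) = 69.7 W m⁻².
From T_eq⁴ = S(1−A)/(4σ): 1−A = 4σT_eq⁴/S.
1−A = 4 × 5.67×10⁻⁸ × (113)⁴ / 69.7 = 0.531.

A ≈ 0.47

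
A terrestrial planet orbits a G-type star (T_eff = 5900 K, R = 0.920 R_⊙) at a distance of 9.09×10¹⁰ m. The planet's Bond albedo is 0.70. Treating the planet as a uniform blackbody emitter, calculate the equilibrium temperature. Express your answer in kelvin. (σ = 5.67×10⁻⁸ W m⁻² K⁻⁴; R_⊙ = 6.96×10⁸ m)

R_⋆ = 0.920 × 6.96×10⁸ = 6.40×10⁸ m.
L = 4πR_⋆²σT_⋆⁴ = 4π(6.40×10⁸)² × 5.67×10⁻⁸ × (5900)⁴ = 3.54×10²⁶ W.
S = L/(4πd²) = 3410 W m⁻².
Energy balance: absorbed = emitted ⇒ πR²·S(1−A) = 4πR²·σT_eq⁴, so T_eq⁴ = S(1−A)/(4σ).
T_eq = [3410 × 0.30 / (4 × 5.67×10⁻⁸)]^(1/4) = (4.51×10⁹)^(1/4) = 259 K.

T_eq ≈ 259 K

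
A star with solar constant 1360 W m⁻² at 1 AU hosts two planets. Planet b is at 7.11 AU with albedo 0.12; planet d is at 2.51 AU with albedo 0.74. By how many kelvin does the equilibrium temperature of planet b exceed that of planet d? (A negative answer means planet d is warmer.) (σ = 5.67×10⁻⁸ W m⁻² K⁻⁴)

T_eq = [S₀(1−A)/(4σd²)]^(1/4), so T ∝ (1−A)^(1/4) / √d.
T₁ = [1360×0.88/(4×5.67×10⁻⁸×7.11²)]^(1/4) = 101.08 K.
T₂ = [1360×0.26/(4×5.67×10⁻⁸×2.51²)]^(1/4) = 125.42 K.

ΔT ≈ -24.3 K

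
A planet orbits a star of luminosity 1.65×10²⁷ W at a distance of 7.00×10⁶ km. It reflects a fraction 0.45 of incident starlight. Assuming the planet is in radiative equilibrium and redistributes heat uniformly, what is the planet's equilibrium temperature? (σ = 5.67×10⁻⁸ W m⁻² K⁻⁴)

d = 7.00×10⁶ km = 7.00×10⁹ m.
Flux: S = L/(4πd²) = 1.65×10²⁷/(4π×(7.00×10⁹)²) = 2.68×10⁶ W m⁻².
Energy balance: absorbed = emitted ⇒ πR²·S(1−A) = 4πR²·σT_eq⁴, so T_eq⁴ = S(1−A)/(4σ).
T_eq = [2.68×10⁶ × 0.55 / (4 × 5.67×10⁻⁸)]^(1/4) = (6.50×10¹²)^(1/4) = 1600 K.

T_eq ≈ 1600 K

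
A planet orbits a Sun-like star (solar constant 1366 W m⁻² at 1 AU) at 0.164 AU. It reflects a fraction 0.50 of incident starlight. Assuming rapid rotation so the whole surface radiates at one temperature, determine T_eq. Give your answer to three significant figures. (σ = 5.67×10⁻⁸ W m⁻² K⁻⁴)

Flux at 0.164 AU: S = 1366/0.164² = 5.08×10⁴ W m⁻².
Energy balance: absorbed = emitted ⇒ πR²·S(1−A) = 4πR²·σT_eq⁴, so T_eq⁴ = S(1−A)/(4σ).
T_eq = [5.08×10⁴ × 0.50 / (4 × 5.67×10⁻⁸)]^(1/4) = (1.12×10¹¹)^(1/4) = 578 K.

T_eq ≈ 578 K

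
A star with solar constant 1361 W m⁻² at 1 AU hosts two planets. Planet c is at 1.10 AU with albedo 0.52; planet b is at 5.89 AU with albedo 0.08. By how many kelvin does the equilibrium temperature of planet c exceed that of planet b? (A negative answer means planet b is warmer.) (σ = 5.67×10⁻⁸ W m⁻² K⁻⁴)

T_eq = [S₀(1−A)/(4σd²)]^(1/4), so T ∝ (1−A)^(1/4) / √d.
T₁ = [1361×0.48/(4×5.67×10⁻⁸×1.10²)]^(1/4) = 220.89 K.
T₂ = [1361×0.92/(4×5.67×10⁻⁸×5.89²)]^(1/4) = 112.32 K.

ΔT ≈ 108.6 K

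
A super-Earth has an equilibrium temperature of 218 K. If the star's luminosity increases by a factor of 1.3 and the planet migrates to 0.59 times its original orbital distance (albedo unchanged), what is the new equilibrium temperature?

T_eq ≈ 303 K

T_eq ∝ L^(1/4) · d^(−1/2).
T′ = 218 × 1.3^(1/4) / 0.59^(1/2) = 303 K.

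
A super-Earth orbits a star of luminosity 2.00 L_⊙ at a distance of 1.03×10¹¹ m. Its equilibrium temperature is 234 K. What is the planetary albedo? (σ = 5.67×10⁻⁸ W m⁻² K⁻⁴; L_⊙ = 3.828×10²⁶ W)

A ≈ 0.88

L = 2.00 × 3.828×10²⁶ = 7.66×10²⁶ W.
Flux: S = L/(4πd²) = 7.66×10²⁶/(4π×(1.03×10¹¹)²) = 5740 W m⁻².
From T_eq⁴ = S(1−A)/(4σ): 1−A = 4σT_eq⁴/S.
1−A = 4 × 5.67×10⁻⁸ × (234)⁴ / 5740 = 0.118.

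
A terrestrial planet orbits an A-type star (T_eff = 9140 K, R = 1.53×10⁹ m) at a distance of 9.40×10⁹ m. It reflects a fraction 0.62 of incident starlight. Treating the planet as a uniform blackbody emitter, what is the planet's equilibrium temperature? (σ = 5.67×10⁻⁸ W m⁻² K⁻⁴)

L = 4πR_⋆²σT_⋆⁴ = 4π(1.53×10⁹)² × 5.67×10⁻⁸ × (9140)⁴ = 1.16×10²⁸ W.
S = L/(4πd²) = 1.05×10⁷ W m⁻².
Energy balance: absorbed = emitted ⇒ πR²·S(1−A) = 4πR²·σT_eq⁴, so T_eq⁴ = S(1−A)/(4σ).
T_eq = [1.05×10⁷ × 0.38 / (4 × 5.67×10⁻⁸)]^(1/4) = (1.76×10¹³)^(1/4) = 2050 K.

T_eq ≈ 2050 K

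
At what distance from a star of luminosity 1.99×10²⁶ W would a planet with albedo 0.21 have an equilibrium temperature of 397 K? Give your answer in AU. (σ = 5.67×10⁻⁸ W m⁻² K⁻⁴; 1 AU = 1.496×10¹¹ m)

From T_eq⁴ = L(1−A)/(16πσd²): d = √[L(1−A)/(16πσT_eq⁴)].
d = √[1.99×10²⁶ × 0.79 / (16π × 5.67×10⁻⁸ × (397)⁴)] = 4.71×10¹⁰ m = 0.315 AU.

d ≈ 0.315 AU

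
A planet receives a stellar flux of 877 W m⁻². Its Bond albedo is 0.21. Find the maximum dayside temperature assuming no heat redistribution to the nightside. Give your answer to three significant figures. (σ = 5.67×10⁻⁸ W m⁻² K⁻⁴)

T_ss ≈ 332 K

With no redistribution each surface element balances locally: S(1−A) = σT⁴.
T = [877 × 0.79 / 5.67×10⁻⁸]^(1/4) = (1.22×10¹⁰)^(1/4) = 332 K.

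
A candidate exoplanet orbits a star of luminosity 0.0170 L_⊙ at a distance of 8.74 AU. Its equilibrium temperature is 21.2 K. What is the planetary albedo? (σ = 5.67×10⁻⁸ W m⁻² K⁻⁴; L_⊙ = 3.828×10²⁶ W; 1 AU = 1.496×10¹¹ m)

d = 8.74 AU = 1.31×10¹² m.
L = 0.0170 × 3.828×10²⁶ = 6.51×10²⁴ W.
Flux: S = L/(4πd²) = 6.51×10²⁴/(4π×(1.31×10¹²)²) = 0.303 W m⁻².
From T_eq⁴ = S(1−A)/(4σ): 1−A = 4σT_eq⁴/S.
1−A = 4 × 5.67×10⁻⁸ × (21.2)⁴ / 0.303 = 0.151.

A ≈ 0.85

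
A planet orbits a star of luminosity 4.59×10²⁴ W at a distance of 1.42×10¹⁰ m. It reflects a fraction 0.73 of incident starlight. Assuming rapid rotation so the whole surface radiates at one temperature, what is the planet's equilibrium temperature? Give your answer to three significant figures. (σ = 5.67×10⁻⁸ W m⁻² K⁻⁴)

Flux: S = L/(4πd²) = 4.59×10²⁴/(4π×(1.42×10¹⁰)²) = 1810 W m⁻².
Energy balance: absorbed = emitted ⇒ πR²·S(1−A) = 4πR²·σT_eq⁴, so T_eq⁴ = S(1−A)/(4σ).
T_eq = [1810 × 0.27 / (4 × 5.67×10⁻⁸)]^(1/4) = (2.16×10⁹)^(1/4) = 215 K.

T_eq ≈ 215 K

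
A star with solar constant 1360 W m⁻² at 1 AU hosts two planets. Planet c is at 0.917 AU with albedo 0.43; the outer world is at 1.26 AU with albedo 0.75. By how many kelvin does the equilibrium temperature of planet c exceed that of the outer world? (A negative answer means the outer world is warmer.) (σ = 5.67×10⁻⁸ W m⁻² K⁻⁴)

T_eq = [S₀(1−A)/(4σd²)]^(1/4), so T ∝ (1−A)^(1/4) / √d.
T₁ = [1360×0.57/(4×5.67×10⁻⁸×0.917²)]^(1/4) = 252.50 K.
T₂ = [1360×0.25/(4×5.67×10⁻⁸×1.26²)]^(1/4) = 175.30 K.

ΔT ≈ 77.2 K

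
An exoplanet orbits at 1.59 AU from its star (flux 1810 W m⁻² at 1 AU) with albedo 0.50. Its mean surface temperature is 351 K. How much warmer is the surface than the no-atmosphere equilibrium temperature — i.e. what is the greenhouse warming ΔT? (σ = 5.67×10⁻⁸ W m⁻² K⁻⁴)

ΔT ≈ 151.7 K

S = 1810/1.59² = 716.0 W m⁻².
T_eq = [S(1−A)/(4σ)]^(1/4) = [716.0×0.50/(4×5.67×10⁻⁸)]^(1/4) = 199.3 K.
ΔT = T_surf − T_eq = 351 − 199.3.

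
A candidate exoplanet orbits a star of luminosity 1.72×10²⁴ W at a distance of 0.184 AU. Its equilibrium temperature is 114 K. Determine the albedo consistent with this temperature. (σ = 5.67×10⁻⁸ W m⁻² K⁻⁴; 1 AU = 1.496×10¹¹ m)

d = 0.184 AU = 2.75×10¹⁰ m.
Flux: S = L/(4πd²) = 1.72×10²⁴/(4π×(2.75×10¹⁰)²) = 181 W m⁻².
From T_eq⁴ = S(1−A)/(4σ): 1−A = 4σT_eq⁴/S.
1−A = 4 × 5.67×10⁻⁸ × (114)⁴ / 181 = 0.212.

A ≈ 0.79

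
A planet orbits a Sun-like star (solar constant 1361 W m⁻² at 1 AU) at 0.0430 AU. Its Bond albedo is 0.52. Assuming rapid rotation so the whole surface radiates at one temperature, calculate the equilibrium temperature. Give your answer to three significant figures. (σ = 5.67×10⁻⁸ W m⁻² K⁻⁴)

Flux at 0.0430 AU: S = 1361/0.0430² = 7.36×10⁵ W m⁻².
Energy balance: absorbed = emitted ⇒ πR²·S(1−A) = 4πR²·σT_eq⁴, so T_eq⁴ = S(1−A)/(4σ).
T_eq = [7.36×10⁵ × 0.48 / (4 × 5.67×10⁻⁸)]^(1/4) = (1.56×10¹²)^(1/4) = 1120 K.

T_eq ≈ 1120 K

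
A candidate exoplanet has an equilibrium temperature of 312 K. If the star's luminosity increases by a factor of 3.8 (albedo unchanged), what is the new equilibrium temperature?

T_eq ≈ 436 K

T_eq ∝ L^(1/4) · d^(−1/2).
T′ = 312 × 3.8^(1/4) = 436 K.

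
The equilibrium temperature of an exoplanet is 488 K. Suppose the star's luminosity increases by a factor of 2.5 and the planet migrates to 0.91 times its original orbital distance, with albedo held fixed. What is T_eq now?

T_eq ∝ L^(1/4) · d^(−1/2).
T′ = 488 × 2.5^(1/4) / 0.91^(1/2) = 643 K.

T_eq ≈ 643 K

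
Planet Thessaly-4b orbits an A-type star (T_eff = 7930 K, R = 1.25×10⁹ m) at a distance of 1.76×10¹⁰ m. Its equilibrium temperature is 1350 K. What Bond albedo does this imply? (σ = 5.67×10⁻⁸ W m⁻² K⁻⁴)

L = 4πR_⋆²σT_⋆⁴ = 4π(1.25×10⁹)² × 5.67×10⁻⁸ × (7930)⁴ = 4.40×10²⁷ W.
S = L/(4πd²) = 1.13×10⁶ W m⁻².
From T_eq⁴ = S(1−A)/(4σ): 1−A = 4σT_eq⁴/S.
1−A = 4 × 5.67×10⁻⁸ × (1350)⁴ / 1.13×10⁶ = 0.666.

A ≈ 0.33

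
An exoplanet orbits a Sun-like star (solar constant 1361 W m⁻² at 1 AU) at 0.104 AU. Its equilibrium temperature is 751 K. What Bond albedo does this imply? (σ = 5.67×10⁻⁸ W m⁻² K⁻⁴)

A ≈ 0.43

Flux at 0.104 AU: S = 1361/0.104² = 1.26×10⁵ W m⁻².
From T_eq⁴ = S(1−A)/(4σ): 1−A = 4σT_eq⁴/S.
1−A = 4 × 5.67×10⁻⁸ × (751)⁴ / 1.26×10⁵ = 0.573.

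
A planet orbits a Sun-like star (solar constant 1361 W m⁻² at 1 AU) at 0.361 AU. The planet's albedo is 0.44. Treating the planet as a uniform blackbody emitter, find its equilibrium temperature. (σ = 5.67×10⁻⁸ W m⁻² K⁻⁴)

Flux at 0.361 AU: S = 1361/0.361² = 1.04×10⁴ W m⁻².
Energy balance: absorbed = emitted ⇒ πR²·S(1−A) = 4πR²·σT_eq⁴, so T_eq⁴ = S(1−A)/(4σ).
T_eq = [1.04×10⁴ × 0.56 / (4 × 5.67×10⁻⁸)]^(1/4) = (2.58×10¹⁰)^(1/4) = 401 K.

T_eq ≈ 401 K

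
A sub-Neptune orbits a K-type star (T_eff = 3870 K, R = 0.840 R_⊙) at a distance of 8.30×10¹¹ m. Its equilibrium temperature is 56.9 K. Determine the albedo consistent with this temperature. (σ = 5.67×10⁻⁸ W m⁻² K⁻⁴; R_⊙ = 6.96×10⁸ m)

A ≈ 0.62

R_⋆ = 0.840 × 6.96×10⁸ = 5.85×10⁸ m.
L = 4πR_⋆²σT_⋆⁴ = 4π(5.85×10⁸)² × 5.67×10⁻⁸ × (3870)⁴ = 5.46×10²⁵ W.
S = L/(4πd²) = 6.31 W m⁻².
From T_eq⁴ = S(1−A)/(4σ): 1−A = 4σT_eq⁴/S.
1−A = 4 × 5.67×10⁻⁸ × (56.9)⁴ / 6.31 = 0.377.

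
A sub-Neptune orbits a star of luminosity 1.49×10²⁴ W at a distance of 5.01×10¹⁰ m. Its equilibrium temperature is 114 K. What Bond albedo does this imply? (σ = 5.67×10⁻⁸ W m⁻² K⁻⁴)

Flux: S = L/(4πd²) = 1.49×10²⁴/(4π×(5.01×10¹⁰)²) = 47.2 W m⁻².
From T_eq⁴ = S(1−A)/(4σ): 1−A = 4σT_eq⁴/S.
1−A = 4 × 5.67×10⁻⁸ × (114)⁴ / 47.2 = 0.811.

A ≈ 0.19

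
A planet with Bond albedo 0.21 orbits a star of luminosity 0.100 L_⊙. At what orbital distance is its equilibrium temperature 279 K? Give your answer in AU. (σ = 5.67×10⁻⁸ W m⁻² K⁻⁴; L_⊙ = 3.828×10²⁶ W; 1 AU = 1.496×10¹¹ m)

d ≈ 0.280 AU

L = 0.100 × 3.828×10²⁶ = 3.83×10²⁵ W.
From T_eq⁴ = L(1−A)/(16πσd²): d = √[L(1−A)/(16πσT_eq⁴)].
d = √[3.83×10²⁵ × 0.79 / (16π × 5.67×10⁻⁸ × (279)⁴)] = 4.18×10¹⁰ m = 0.280 AU.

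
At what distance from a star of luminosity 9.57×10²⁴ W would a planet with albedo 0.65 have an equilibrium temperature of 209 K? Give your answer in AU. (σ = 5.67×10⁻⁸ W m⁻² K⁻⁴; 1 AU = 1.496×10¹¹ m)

From T_eq⁴ = L(1−A)/(16πσd²): d = √[L(1−A)/(16πσT_eq⁴)].
d = √[9.57×10²⁴ × 0.35 / (16π × 5.67×10⁻⁸ × (209)⁴)] = 2.48×10¹⁰ m = 0.166 AU.

d ≈ 0.166 AU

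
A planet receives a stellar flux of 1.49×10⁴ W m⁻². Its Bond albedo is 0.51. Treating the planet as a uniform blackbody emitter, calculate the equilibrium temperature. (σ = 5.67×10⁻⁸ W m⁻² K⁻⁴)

T_eq ≈ 424 K

Energy balance: absorbed = emitted ⇒ πR²·S(1−A) = 4πR²·σT_eq⁴, so T_eq⁴ = S(1−A)/(4σ).
T_eq = [1.49×10⁴ × 0.49 / (4 × 5.67×10⁻⁸)]^(1/4) = (3.22×10¹⁰)^(1/4) = 424 K.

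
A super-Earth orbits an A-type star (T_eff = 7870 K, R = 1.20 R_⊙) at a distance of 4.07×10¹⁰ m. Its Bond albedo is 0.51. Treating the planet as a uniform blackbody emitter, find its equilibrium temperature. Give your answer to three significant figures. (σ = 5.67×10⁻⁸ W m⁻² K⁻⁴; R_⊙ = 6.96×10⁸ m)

R_⋆ = 1.20 × 6.96×10⁸ = 8.35×10⁸ m.
L = 4πR_⋆²σT_⋆⁴ = 4π(8.35×10⁸)² × 5.67×10⁻⁸ × (7870)⁴ = 1.91×10²⁷ W.
S = L/(4πd²) = 9.16×10⁴ W m⁻².
Energy balance: absorbed = emitted ⇒ πR²·S(1−A) = 4πR²·σT_eq⁴, so T_eq⁴ = S(1−A)/(4σ).
T_eq = [9.16×10⁴ × 0.49 / (4 × 5.67×10⁻⁸)]^(1/4) = (1.98×10¹¹)^(1/4) = 667 K.

T_eq ≈ 667 K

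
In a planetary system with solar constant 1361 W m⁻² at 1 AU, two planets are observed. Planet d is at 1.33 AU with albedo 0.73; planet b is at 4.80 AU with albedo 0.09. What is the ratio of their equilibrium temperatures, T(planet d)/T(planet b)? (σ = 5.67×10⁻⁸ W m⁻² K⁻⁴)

T_eq = [S₀(1−A)/(4σd²)]^(1/4), so T ∝ (1−A)^(1/4) / √d.
T₁ = [1361×0.27/(4×5.67×10⁻⁸×1.33²)]^(1/4) = 173.97 K.
T₂ = [1361×0.91/(4×5.67×10⁻⁸×4.80²)]^(1/4) = 124.08 K.

T₁/T₂ ≈ 1.402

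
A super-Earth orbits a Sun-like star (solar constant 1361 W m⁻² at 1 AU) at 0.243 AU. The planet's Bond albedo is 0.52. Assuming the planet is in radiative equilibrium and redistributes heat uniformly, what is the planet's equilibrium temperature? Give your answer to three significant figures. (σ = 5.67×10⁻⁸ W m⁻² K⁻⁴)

T_eq ≈ 470 K

Flux at 0.243 AU: S = 1361/0.243² = 2.30×10⁴ W m⁻².
Energy balance: absorbed = emitted ⇒ πR²·S(1−A) = 4πR²·σT_eq⁴, so T_eq⁴ = S(1−A)/(4σ).
T_eq = [2.30×10⁴ × 0.48 / (4 × 5.67×10⁻⁸)]^(1/4) = (4.88×10¹⁰)^(1/4) = 470 K.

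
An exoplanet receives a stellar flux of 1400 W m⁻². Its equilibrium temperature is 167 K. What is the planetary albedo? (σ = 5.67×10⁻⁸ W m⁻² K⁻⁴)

A ≈ 0.87

From T_eq⁴ = S(1−A)/(4σ): 1−A = 4σT_eq⁴/S.
1−A = 4 × 5.67×10⁻⁸ × (167)⁴ / 1400 = 0.126.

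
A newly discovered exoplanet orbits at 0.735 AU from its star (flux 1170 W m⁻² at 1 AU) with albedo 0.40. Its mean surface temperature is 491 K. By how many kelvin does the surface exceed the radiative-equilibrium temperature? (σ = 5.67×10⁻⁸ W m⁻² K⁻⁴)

S = 1170/0.735² = 2166 W m⁻².
T_eq = [S(1−A)/(4σ)]^(1/4) = [2166×0.60/(4×5.67×10⁻⁸)]^(1/4) = 275.1 K.
ΔT = T_surf − T_eq = 491 − 275.1.

ΔT ≈ 215.9 K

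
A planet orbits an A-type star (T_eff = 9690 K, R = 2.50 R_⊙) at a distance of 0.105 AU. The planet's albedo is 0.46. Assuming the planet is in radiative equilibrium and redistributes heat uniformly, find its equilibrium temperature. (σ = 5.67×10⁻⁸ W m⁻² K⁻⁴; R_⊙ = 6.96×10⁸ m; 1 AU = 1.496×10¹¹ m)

R_⋆ = 2.50 × 6.96×10⁸ = 1.74×10⁹ m.
d = 0.105 AU = 1.57×10¹⁰ m.
L = 4πR_⋆²σT_⋆⁴ = 4π(1.74×10⁹)² × 5.67×10⁻⁸ × (9690)⁴ = 1.90×10²⁸ W.
S = L/(4πd²) = 6.13×10⁶ W m⁻².
Energy balance: absorbed = emitted ⇒ πR²·S(1−A) = 4πR²·σT_eq⁴, so T_eq⁴ = S(1−A)/(4σ).
T_eq = [6.13×10⁶ × 0.54 / (4 × 5.67×10⁻⁸)]^(1/4) = (1.46×10¹³)^(1/4) = 1950 K.

T_eq ≈ 1950 K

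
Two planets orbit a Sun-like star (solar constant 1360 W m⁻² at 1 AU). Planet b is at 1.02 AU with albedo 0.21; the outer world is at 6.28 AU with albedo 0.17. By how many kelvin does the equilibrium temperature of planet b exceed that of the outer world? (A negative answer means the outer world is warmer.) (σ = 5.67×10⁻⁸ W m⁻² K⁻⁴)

T_eq = [S₀(1−A)/(4σd²)]^(1/4), so T ∝ (1−A)^(1/4) / √d.
T₁ = [1360×0.79/(4×5.67×10⁻⁸×1.02²)]^(1/4) = 259.77 K.
T₂ = [1360×0.83/(4×5.67×10⁻⁸×6.28²)]^(1/4) = 105.99 K.

ΔT ≈ 153.8 K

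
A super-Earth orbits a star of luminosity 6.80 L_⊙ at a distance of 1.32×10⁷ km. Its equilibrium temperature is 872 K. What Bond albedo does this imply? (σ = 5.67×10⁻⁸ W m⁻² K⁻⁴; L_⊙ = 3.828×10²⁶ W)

d = 1.32×10⁷ km = 1.32×10¹⁰ m.
L = 6.80 × 3.828×10²⁶ = 2.60×10²⁷ W.
Flux: S = L/(4πd²) = 2.60×10²⁷/(4π×(1.32×10¹⁰)²) = 1.19×10⁶ W m⁻².
From T_eq⁴ = S(1−A)/(4σ): 1−A = 4σT_eq⁴/S.
1−A = 4 × 5.67×10⁻⁸ × (872)⁴ / 1.19×10⁶ = 0.110.

A ≈ 0.89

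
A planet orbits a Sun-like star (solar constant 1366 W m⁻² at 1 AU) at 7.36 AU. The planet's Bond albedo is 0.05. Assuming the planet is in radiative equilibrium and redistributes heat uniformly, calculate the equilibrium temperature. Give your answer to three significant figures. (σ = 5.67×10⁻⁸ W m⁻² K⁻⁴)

T_eq ≈ 101 K

Flux at 7.36 AU: S = 1366/7.36² = 25.2 W m⁻².
Energy balance: absorbed = emitted ⇒ πR²·S(1−A) = 4πR²·σT_eq⁴, so T_eq⁴ = S(1−A)/(4σ).
T_eq = [25.2 × 0.95 / (4 × 5.67×10⁻⁸)]^(1/4) = (1.06×10⁸)^(1/4) = 101 K.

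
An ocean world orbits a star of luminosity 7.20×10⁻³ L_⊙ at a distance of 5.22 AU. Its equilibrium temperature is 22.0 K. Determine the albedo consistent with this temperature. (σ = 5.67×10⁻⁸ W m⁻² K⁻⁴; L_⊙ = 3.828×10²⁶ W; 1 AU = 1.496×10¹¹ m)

A ≈ 0.85

d = 5.22 AU = 7.81×10¹¹ m.
L = 7.20×10⁻³ × 3.828×10²⁶ = 2.76×10²⁴ W.
Flux: S = L/(4πd²) = 2.76×10²⁴/(4π×(7.81×10¹¹)²) = 0.360 W m⁻².
From T_eq⁴ = S(1−A)/(4σ): 1−A = 4σT_eq⁴/S.
1−A = 4 × 5.67×10⁻⁸ × (22.0)⁴ / 0.360 = 0.148.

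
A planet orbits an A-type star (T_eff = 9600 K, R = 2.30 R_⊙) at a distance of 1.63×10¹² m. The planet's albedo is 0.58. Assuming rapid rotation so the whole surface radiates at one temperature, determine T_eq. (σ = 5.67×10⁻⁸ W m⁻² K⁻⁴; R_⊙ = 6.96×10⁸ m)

R_⋆ = 2.30 × 6.96×10⁸ = 1.60×10⁹ m.
L = 4πR_⋆²σT_⋆⁴ = 4π(1.60×10⁹)² × 5.67×10⁻⁸ × (9600)⁴ = 1.55×10²⁸ W.
S = L/(4πd²) = 464 W m⁻².
Energy balance: absorbed = emitted ⇒ πR²·S(1−A) = 4πR²·σT_eq⁴, so T_eq⁴ = S(1−A)/(4σ).
T_eq = [464 × 0.42 / (4 × 5.67×10⁻⁸)]^(1/4) = (8.60×10⁸)^(1/4) = 171 K.

T_eq ≈ 171 K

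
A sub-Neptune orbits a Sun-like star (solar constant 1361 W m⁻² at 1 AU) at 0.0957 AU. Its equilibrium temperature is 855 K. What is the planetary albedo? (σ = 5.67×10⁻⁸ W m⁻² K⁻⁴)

A ≈ 0.18

Flux at 0.0957 AU: S = 1361/0.0957² = 1.49×10⁵ W m⁻².
From T_eq⁴ = S(1−A)/(4σ): 1−A = 4σT_eq⁴/S.
1−A = 4 × 5.67×10⁻⁸ × (855)⁴ / 1.49×10⁵ = 0.816.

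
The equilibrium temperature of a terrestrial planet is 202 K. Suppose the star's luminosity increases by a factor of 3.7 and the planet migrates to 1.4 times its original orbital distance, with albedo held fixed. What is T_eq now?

T_eq ∝ L^(1/4) · d^(−1/2).
T′ = 202 × 3.7^(1/4) / 1.4^(1/2) = 237 K.

T_eq ≈ 237 K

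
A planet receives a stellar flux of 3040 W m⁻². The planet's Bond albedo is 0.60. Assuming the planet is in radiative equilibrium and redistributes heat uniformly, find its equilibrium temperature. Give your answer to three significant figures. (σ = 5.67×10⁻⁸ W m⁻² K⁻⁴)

Energy balance: absorbed = emitted ⇒ πR²·S(1−A) = 4πR²·σT_eq⁴, so T_eq⁴ = S(1−A)/(4σ).
T_eq = [3040 × 0.40 / (4 × 5.67×10⁻⁸)]^(1/4) = (5.36×10⁹)^(1/4) = 271 K.

T_eq ≈ 271 K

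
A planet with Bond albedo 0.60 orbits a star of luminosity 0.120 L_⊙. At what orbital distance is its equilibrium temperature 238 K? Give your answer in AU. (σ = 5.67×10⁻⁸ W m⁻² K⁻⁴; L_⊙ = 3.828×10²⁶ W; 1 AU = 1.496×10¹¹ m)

d ≈ 0.300 AU

L = 0.120 × 3.828×10²⁶ = 4.59×10²⁵ W.
From T_eq⁴ = L(1−A)/(16πσd²): d = √[L(1−A)/(16πσT_eq⁴)].
d = √[4.59×10²⁵ × 0.40 / (16π × 5.67×10⁻⁸ × (238)⁴)] = 4.48×10¹⁰ m = 0.300 AU.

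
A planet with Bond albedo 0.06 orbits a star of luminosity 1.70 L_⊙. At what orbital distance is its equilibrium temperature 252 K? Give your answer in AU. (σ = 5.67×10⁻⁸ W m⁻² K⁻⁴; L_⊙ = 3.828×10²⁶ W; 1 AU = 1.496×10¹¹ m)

L = 1.70 × 3.828×10²⁶ = 6.51×10²⁶ W.
From T_eq⁴ = L(1−A)/(16πσd²): d = √[L(1−A)/(16πσT_eq⁴)].
d = √[6.51×10²⁶ × 0.94 / (16π × 5.67×10⁻⁸ × (252)⁴)] = 2.31×10¹¹ m = 1.54 AU.

d ≈ 1.54 AU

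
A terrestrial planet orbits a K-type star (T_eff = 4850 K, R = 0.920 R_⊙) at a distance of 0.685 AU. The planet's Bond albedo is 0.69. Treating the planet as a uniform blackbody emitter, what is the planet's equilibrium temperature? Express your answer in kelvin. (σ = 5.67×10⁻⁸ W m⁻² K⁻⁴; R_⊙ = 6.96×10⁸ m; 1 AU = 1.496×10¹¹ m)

R_⋆ = 0.920 × 6.96×10⁸ = 6.40×10⁸ m.
d = 0.685 AU = 1.02×10¹¹ m.
L = 4πR_⋆²σT_⋆⁴ = 4π(6.40×10⁸)² × 5.67×10⁻⁸ × (4850)⁴ = 1.62×10²⁶ W.
S = L/(4πd²) = 1220 W m⁻².
Energy balance: absorbed = emitted ⇒ πR²·S(1−A) = 4πR²·σT_eq⁴, so T_eq⁴ = S(1−A)/(4σ).
T_eq = [1220 × 0.31 / (4 × 5.67×10⁻⁸)]^(1/4) = (1.67×10⁹)^(1/4) = 202 K.

T_eq ≈ 202 K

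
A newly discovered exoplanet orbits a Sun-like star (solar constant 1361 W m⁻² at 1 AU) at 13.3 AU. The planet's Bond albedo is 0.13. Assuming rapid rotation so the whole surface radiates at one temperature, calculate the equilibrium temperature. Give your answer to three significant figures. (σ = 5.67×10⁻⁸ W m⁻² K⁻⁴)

T_eq ≈ 73.7 K

Flux at 13.3 AU: S = 1361/13.3² = 7.69 W m⁻².
Energy balance: absorbed = emitted ⇒ πR²·S(1−A) = 4πR²·σT_eq⁴, so T_eq⁴ = S(1−A)/(4σ).
T_eq = [7.69 × 0.87 / (4 × 5.67×10⁻⁸)]^(1/4) = (2.95×10⁷)^(1/4) = 73.7 K.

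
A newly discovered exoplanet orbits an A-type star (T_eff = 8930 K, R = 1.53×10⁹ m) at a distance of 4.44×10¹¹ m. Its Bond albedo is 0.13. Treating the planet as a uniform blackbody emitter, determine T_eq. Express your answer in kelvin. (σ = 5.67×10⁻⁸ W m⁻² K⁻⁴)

T_eq ≈ 358 K

L = 4πR_⋆²σT_⋆⁴ = 4π(1.53×10⁹)² × 5.67×10⁻⁸ × (8930)⁴ = 1.06×10²⁸ W.
S = L/(4πd²) = 4280 W m⁻².
Energy balance: absorbed = emitted ⇒ πR²·S(1−A) = 4πR²·σT_eq⁴, so T_eq⁴ = S(1−A)/(4σ).
T_eq = [4280 × 0.87 / (4 × 5.67×10⁻⁸)]^(1/4) = (1.64×10¹⁰)^(1/4) = 358 K.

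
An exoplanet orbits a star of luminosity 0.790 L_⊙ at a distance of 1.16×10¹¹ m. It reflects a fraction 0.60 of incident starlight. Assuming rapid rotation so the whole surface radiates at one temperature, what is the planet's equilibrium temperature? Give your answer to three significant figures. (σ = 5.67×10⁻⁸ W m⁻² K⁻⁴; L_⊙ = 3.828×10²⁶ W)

L = 0.790 × 3.828×10²⁶ = 3.02×10²⁶ W.
Flux: S = L/(4πd²) = 3.02×10²⁶/(4π×(1.16×10¹¹)²) = 1790 W m⁻².
Energy balance: absorbed = emitted ⇒ πR²·S(1−A) = 4πR²·σT_eq⁴, so T_eq⁴ = S(1−A)/(4σ).
T_eq = [1790 × 0.40 / (4 × 5.67×10⁻⁸)]^(1/4) = (3.15×10⁹)^(1/4) = 237 K.

T_eq ≈ 237 K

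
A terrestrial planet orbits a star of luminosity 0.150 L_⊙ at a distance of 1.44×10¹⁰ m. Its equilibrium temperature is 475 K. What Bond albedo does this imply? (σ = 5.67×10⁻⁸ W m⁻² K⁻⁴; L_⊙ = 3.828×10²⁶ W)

L = 0.150 × 3.828×10²⁶ = 5.74×10²⁵ W.
Flux: S = L/(4πd²) = 5.74×10²⁵/(4π×(1.44×10¹⁰)²) = 2.20×10⁴ W m⁻².
From T_eq⁴ = S(1−A)/(4σ): 1−A = 4σT_eq⁴/S.
1−A = 4 × 5.67×10⁻⁸ × (475)⁴ / 2.20×10⁴ = 0.524.

A ≈ 0.48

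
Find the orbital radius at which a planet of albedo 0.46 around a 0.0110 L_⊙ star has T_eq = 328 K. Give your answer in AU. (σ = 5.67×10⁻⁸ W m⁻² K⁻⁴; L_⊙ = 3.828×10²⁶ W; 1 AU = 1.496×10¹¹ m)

L = 0.0110 × 3.828×10²⁶ = 4.21×10²⁴ W.
From T_eq⁴ = L(1−A)/(16πσd²): d = √[L(1−A)/(16πσT_eq⁴)].
d = √[4.21×10²⁴ × 0.54 / (16π × 5.67×10⁻⁸ × (328)⁴)] = 8.30×10⁹ m = 0.0555 AU.

d ≈ 0.0555 AU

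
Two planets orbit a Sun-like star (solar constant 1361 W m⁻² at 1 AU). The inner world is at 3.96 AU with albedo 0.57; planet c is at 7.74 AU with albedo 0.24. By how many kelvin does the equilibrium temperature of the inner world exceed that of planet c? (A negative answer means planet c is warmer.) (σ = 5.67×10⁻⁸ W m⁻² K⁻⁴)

ΔT ≈ 19.9 K

T_eq = [S₀(1−A)/(4σd²)]^(1/4), so T ∝ (1−A)^(1/4) / √d.
T₁ = [1361×0.43/(4×5.67×10⁻⁸×3.96²)]^(1/4) = 113.26 K.
T₂ = [1361×0.76/(4×5.67×10⁻⁸×7.74²)]^(1/4) = 93.41 K.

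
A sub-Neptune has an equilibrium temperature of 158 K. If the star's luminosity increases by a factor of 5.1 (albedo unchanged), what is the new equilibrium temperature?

T_eq ∝ L^(1/4) · d^(−1/2).
T′ = 158 × 5.1^(1/4) = 237 K.

T_eq ≈ 237 K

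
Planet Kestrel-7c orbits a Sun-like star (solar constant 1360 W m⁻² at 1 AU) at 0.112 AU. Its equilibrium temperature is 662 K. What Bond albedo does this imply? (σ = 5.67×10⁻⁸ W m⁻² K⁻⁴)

Flux at 0.112 AU: S = 1360/0.112² = 1.08×10⁵ W m⁻².
From T_eq⁴ = S(1−A)/(4σ): 1−A = 4σT_eq⁴/S.
1−A = 4 × 5.67×10⁻⁸ × (662)⁴ / 1.08×10⁵ = 0.402.

A ≈ 0.60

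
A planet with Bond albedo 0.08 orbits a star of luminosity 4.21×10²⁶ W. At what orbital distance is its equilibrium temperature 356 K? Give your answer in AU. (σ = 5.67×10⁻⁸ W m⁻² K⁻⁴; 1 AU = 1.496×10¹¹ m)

d ≈ 0.615 AU

From T_eq⁴ = L(1−A)/(16πσd²): d = √[L(1−A)/(16πσT_eq⁴)].
d = √[4.21×10²⁶ × 0.92 / (16π × 5.67×10⁻⁸ × (356)⁴)] = 9.20×10¹⁰ m = 0.615 AU.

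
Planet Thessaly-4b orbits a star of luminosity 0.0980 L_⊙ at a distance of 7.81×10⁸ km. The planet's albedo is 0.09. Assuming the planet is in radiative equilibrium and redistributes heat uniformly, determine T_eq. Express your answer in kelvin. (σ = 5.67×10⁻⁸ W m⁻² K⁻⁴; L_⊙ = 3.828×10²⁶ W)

d = 7.81×10⁸ km = 7.81×10¹¹ m.
L = 0.0980 × 3.828×10²⁶ = 3.75×10²⁵ W.
Flux: S = L/(4πd²) = 3.75×10²⁵/(4π×(7.81×10¹¹)²) = 4.89 W m⁻².
Energy balance: absorbed = emitted ⇒ πR²·S(1−A) = 4πR²·σT_eq⁴, so T_eq⁴ = S(1−A)/(4σ).
T_eq = [4.89 × 0.91 / (4 × 5.67×10⁻⁸)]^(1/4) = (1.96×10⁷)^(1/4) = 66.6 K.

T_eq ≈ 66.6 K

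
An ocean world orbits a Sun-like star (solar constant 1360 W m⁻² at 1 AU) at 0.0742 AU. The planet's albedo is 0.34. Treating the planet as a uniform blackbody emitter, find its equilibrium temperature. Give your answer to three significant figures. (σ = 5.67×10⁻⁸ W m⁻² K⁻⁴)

T_eq ≈ 921 K

Flux at 0.0742 AU: S = 1360/0.0742² = 2.47×10⁵ W m⁻².
Energy balance: absorbed = emitted ⇒ πR²·S(1−A) = 4πR²·σT_eq⁴, so T_eq⁴ = S(1−A)/(4σ).
T_eq = [2.47×10⁵ × 0.66 / (4 × 5.67×10⁻⁸)]^(1/4) = (7.19×10¹¹)^(1/4) = 921 K.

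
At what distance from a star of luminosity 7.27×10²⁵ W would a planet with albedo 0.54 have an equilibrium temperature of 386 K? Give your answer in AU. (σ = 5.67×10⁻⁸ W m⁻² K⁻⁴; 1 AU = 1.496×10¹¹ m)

From T_eq⁴ = L(1−A)/(16πσd²): d = √[L(1−A)/(16πσT_eq⁴)].
d = √[7.27×10²⁵ × 0.46 / (16π × 5.67×10⁻⁸ × (386)⁴)] = 2.30×10¹⁰ m = 0.154 AU.

d ≈ 0.154 AU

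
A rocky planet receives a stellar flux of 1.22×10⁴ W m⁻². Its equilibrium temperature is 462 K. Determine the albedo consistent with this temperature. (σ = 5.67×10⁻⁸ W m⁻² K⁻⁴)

A ≈ 0.15

From T_eq⁴ = S(1−A)/(4σ): 1−A = 4σT_eq⁴/S.
1−A = 4 × 5.67×10⁻⁸ × (462)⁴ / 1.22×10⁴ = 0.847.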